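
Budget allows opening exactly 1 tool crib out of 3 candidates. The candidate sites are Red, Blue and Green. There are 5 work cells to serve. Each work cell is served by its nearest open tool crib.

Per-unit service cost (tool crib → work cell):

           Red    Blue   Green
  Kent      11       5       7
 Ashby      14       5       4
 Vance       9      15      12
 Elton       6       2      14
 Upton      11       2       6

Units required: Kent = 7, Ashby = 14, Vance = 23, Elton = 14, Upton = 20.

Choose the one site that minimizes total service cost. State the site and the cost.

Choose Blue only; total service cost 518.

With exactly 1 open, each work cell uses its cheapest among the chosen.
{Blue}: Kent→Blue 5·7=35, Ashby→Blue 5·14=70, Vance→Blue 15·23=345, Elton→Blue 2·14=28, Upton→Blue 2·20=40. Service cost 518.
{Green}: service cost 697
{Red}: service cost 784
Among all 3 size-1 choices, {Blue} is lowest.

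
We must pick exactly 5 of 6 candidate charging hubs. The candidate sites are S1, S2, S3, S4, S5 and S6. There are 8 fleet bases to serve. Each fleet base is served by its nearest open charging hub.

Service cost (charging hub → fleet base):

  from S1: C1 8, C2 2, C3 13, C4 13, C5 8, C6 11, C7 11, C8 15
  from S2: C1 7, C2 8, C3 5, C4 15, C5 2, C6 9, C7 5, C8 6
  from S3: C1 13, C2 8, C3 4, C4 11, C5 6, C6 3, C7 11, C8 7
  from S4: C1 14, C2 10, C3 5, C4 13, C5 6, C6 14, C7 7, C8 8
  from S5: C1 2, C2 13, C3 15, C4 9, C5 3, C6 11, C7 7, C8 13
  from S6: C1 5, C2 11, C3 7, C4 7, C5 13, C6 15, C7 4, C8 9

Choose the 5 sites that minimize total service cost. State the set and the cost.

With exactly 5 open, each fleet base uses its cheapest among the chosen.
{S1, S2, S3, S5, S6}: C1→S5 2, C2→S1 2, C3→S3 4, C4→S6 7, C5→S2 2, C6→S3 3, C7→S6 4, C8→S2 6. Service cost 30.
{S1, S3, S4, S5, S6}: service cost 32
{S1, S2, S3, S4, S5}: service cost 33
Among all 6 size-5 choices, {S1, S2, S3, S5, S6} is lowest.

Choose S1, S2, S3, S5 and S6; total service cost 30.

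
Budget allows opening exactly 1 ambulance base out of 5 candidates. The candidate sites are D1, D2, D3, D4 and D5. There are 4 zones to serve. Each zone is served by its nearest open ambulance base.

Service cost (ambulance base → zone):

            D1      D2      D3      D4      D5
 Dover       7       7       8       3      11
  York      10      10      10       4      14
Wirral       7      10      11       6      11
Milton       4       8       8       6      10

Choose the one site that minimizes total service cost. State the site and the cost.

Choose D4 only; total service cost 19.

With exactly 1 open, each zone uses its cheapest among the chosen.
{D4}: Dover→D4 3, York→D4 4, Wirral→D4 6, Milton→D4 6. Service cost 19.
{D1}: service cost 28
{D2}: service cost 35
Among all 5 size-1 choices, {D4} is lowest.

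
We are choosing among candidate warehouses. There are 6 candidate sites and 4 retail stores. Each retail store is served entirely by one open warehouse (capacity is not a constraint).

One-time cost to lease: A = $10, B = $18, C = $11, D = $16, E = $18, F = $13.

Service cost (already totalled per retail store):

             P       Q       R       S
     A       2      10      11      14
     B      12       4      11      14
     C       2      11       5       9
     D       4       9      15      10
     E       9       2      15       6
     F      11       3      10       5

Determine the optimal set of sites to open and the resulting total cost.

For any fixed open set, each retail store goes to its cheapest open site; total = fixed + service.
{C}: P→C 2, Q→C 11, R→C 5, S→C 9. Service 27; fixed 11; total 38.
{C, F}: P→C 2, Q→F 3, R→C 5, S→F 5. Service 15; fixed 24; total 39.
{F}: service 29 + fixed 13 = 42
{A, B, C, D, E, F}: P→A 2, Q→E 2, R→C 5, S→F 5. Service 14; fixed 86; total 100.
No other subset beats 38.

Open C only; minimum total cost 38.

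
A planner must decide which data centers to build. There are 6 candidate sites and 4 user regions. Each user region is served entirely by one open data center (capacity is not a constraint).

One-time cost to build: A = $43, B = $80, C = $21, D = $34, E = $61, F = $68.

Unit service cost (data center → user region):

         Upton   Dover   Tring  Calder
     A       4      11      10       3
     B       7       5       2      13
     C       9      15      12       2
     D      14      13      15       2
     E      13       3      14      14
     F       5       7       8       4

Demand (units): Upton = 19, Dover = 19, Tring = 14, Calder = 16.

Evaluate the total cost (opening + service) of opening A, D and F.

Total cost: 498

Each user region is assigned to its cheapest site among the open ones.
{A, D, F}: Upton→A 4·19=76, Dover→F 7·19=133, Tring→F 8·14=112, Calder→D 2·16=32. Service 353; fixed 145; total 498.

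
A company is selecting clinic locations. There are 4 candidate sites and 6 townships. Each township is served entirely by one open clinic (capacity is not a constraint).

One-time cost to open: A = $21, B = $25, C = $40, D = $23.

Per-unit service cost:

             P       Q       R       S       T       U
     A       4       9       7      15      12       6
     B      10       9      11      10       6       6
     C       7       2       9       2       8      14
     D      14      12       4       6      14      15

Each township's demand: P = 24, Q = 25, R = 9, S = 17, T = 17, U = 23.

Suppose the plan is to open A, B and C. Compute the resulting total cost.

Each township is assigned to its cheapest site among the open ones.
{A, B, C}: P→A 4·24=96, Q→C 2·25=50, R→A 7·9=63, S→C 2·17=34, T→B 6·17=102, U→A 6·23=138. Service 483; fixed 86; total 569.

Total cost: 569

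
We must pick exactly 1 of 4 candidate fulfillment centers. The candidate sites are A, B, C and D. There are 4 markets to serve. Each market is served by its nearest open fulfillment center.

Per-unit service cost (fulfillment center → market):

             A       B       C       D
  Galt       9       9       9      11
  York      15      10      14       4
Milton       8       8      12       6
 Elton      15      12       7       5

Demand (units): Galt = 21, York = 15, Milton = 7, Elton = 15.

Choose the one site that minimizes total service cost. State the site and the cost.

Choose D only; total service cost 408.

With exactly 1 open, each market uses its cheapest among the chosen.
{D}: Galt→D 11·21=231, York→D 4·15=60, Milton→D 6·7=42, Elton→D 5·15=75. Service cost 408.
{B}: service cost 575
{C}: service cost 588
Among all 4 size-1 choices, {D} is lowest.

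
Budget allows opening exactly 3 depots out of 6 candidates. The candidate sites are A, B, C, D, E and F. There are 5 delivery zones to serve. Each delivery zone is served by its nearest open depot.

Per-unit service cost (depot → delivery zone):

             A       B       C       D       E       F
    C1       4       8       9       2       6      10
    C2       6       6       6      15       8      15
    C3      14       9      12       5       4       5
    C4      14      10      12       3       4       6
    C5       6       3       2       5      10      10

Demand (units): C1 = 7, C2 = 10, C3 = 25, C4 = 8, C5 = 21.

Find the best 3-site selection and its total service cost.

With exactly 3 open, each delivery zone uses its cheapest among the chosen.
{C, D, E}: C1→D 2·7=14, C2→C 6·10=60, C3→E 4·25=100, C4→D 3·8=24, C5→C 2·21=42. Service cost 240.
{B, D, E}: service cost 261
{A, C, E}: service cost 262
Among all 20 size-3 choices, {C, D, E} is lowest.

Choose C, D and E; total service cost 240.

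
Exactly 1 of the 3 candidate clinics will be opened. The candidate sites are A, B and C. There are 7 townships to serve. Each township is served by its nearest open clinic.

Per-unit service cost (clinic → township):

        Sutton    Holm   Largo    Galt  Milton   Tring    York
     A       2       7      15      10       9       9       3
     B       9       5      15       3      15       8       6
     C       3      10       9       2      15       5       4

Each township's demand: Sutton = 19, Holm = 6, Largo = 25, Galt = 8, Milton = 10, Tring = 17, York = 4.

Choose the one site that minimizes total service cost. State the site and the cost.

Choose C only; total service cost 609.

With exactly 1 open, each township uses its cheapest among the chosen.
{C}: Sutton→C 3·19=57, Holm→C 10·6=60, Largo→C 9·25=225, Galt→C 2·8=16, Milton→C 15·10=150, Tring→C 5·17=85, York→C 4·4=16. Service cost 609.
{A}: service cost 790
{B}: service cost 910
Among all 3 size-1 choices, {C} is lowest.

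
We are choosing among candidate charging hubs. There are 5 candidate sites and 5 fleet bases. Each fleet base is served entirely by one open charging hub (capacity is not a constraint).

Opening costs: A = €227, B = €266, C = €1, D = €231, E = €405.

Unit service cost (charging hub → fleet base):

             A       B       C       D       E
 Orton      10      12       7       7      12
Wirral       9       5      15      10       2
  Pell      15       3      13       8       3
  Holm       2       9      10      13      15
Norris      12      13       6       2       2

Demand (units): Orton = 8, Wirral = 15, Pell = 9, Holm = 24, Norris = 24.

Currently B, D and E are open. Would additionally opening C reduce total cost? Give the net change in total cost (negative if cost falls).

No — net change +1 (cost rises by 1).

Current service cost with {B, D, E}: 377.
Adding C: each fleet base re-picks its cheapest; new service cost 377, saving 0.
Extra fixed cost: 1. Net change = 1 − 0 = 1.
(Totals: 1279 → 1280.)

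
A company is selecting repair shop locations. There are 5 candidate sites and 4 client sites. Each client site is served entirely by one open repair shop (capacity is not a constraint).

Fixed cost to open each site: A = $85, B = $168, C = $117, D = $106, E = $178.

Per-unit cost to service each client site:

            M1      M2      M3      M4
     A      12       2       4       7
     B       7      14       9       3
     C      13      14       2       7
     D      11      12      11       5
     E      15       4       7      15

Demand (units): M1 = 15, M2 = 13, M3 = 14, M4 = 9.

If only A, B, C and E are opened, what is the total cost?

Each client site is assigned to its cheapest site among the open ones.
{A, B, C, E}: M1→B 7·15=105, M2→A 2·13=26, M3→C 2·14=28, M4→B 3·9=27. Service 186; fixed 548; total 734.

Total cost: 734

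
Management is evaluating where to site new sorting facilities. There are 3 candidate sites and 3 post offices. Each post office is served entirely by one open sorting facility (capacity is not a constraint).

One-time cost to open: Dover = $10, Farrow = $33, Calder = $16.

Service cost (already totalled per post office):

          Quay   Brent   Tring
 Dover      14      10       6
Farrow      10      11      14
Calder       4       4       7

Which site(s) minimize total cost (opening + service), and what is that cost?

Open Calder only; minimum total cost 31.

For any fixed open set, each post office goes to its cheapest open site; total = fixed + service.
{Calder}: Quay→Calder 4, Brent→Calder 4, Tring→Calder 7. Service 15; fixed 16; total 31.
{Dover}: service 30 + fixed 10 = 40
{Dover, Calder}: service 14 + fixed 26 = 40
{Dover, Farrow, Calder}: service 14 + fixed 59 = 73
No other subset beats 31.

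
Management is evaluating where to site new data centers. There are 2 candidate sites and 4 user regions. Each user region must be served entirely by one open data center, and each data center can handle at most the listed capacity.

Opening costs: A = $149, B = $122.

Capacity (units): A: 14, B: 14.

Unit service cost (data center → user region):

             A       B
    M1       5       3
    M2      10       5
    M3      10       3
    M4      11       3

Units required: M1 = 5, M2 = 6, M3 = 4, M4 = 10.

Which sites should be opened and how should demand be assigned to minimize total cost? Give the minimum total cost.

Open {A, B}: M1→A 5·5=25, M2→A 10·6=60, M3→B 3·4=12, M4→B 3·10=30.
Loads: A carries 11/14, B carries 14/14. Service 127; fixed 271; total 398.
Next best feasible plan costs 466.

Minimum total cost: 398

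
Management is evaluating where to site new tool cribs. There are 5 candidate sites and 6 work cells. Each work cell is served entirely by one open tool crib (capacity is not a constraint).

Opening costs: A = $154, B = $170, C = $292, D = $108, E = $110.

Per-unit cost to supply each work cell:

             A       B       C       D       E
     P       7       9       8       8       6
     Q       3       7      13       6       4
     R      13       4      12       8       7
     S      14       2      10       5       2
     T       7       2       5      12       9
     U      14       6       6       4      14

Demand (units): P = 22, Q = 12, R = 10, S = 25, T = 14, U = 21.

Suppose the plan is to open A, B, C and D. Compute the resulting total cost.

Total cost: 1116

Each work cell is assigned to its cheapest site among the open ones.
{A, B, C, D}: P→A 7·22=154, Q→A 3·12=36, R→B 4·10=40, S→B 2·25=50, T→B 2·14=28, U→D 4·21=84. Service 392; fixed 724; total 1116.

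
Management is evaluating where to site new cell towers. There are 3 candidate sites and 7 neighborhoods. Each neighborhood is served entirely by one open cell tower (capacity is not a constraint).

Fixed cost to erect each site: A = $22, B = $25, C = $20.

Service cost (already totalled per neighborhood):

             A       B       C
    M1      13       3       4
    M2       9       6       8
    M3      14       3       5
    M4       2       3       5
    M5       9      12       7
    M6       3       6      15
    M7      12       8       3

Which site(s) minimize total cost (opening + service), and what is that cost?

For any fixed open set, each neighborhood goes to its cheapest open site; total = fixed + service.
{B}: M1→B 3, M2→B 6, M3→B 3, M4→B 3, M5→B 12, M6→B 6, M7→B 8. Service 41; fixed 25; total 66.
{C}: service 47 + fixed 20 = 67
{A, C}: M1→C 4, M2→C 8, M3→C 5, M4→A 2, M5→C 7, M6→A 3, M7→C 3. Service 32; fixed 42; total 74.
{A, B, C}: M1→B 3, M2→B 6, M3→B 3, M4→A 2, M5→C 7, M6→A 3, M7→C 3. Service 27; fixed 67; total 94.
No other subset beats 66.

Open B only; minimum total cost 66.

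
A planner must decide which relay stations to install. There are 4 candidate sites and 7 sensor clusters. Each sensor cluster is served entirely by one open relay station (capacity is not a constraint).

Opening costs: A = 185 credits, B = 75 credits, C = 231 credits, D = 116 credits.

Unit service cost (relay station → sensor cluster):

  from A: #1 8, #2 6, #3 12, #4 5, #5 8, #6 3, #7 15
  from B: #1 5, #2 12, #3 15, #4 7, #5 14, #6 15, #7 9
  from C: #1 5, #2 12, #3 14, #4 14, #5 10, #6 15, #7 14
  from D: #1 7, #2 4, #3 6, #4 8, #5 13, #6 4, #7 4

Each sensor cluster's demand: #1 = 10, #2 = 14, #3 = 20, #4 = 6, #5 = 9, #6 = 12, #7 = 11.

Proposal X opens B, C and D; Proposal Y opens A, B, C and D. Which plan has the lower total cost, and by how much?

Proposal X is cheaper by 143.

Proposal X: {B, C, D}: #1→B 5·10=50, #2→D 4·14=56, #3→D 6·20=120, #4→B 7·6=42, #5→C 10·9=90, #6→D 4·12=48, #7→D 4·11=44. Service 450; fixed 422; total 872.
Proposal Y: {A, B, C, D}: #1→B 5·10=50, #2→D 4·14=56, #3→D 6·20=120, #4→A 5·6=30, #5→A 8·9=72, #6→A 3·12=36, #7→D 4·11=44. Service 408; fixed 607; total 1015.
Difference: |872 − 1015| = 143.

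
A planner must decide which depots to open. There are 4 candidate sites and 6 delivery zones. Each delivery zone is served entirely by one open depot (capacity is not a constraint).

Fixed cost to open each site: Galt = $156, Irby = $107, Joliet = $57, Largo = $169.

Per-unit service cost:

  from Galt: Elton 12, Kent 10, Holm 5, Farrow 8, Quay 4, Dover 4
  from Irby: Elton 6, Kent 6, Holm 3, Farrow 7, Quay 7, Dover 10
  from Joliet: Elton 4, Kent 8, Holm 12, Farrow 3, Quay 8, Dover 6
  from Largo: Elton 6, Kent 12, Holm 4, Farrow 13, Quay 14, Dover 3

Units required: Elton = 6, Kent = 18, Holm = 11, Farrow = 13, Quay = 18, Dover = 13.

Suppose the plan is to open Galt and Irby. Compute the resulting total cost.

Each delivery zone is assigned to its cheapest site among the open ones.
{Galt, Irby}: Elton→Irby 6·6=36, Kent→Irby 6·18=108, Holm→Irby 3·11=33, Farrow→Irby 7·13=91, Quay→Galt 4·18=72, Dover→Galt 4·13=52. Service 392; fixed 263; total 655.

Total cost: 655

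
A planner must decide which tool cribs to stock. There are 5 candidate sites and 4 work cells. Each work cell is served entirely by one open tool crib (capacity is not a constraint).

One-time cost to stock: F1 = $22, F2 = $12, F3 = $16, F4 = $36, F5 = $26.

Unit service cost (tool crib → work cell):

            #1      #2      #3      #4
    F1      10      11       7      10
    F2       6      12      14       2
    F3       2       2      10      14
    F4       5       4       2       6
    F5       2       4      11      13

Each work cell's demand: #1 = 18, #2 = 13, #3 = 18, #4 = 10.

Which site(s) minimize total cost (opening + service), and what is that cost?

Open F2, F3 and F4; minimum total cost 182.

For any fixed open set, each work cell goes to its cheapest open site; total = fixed + service.
{F2, F3, F4}: #1→F3 2·18=36, #2→F3 2·13=26, #3→F4 2·18=36, #4→F2 2·10=20. Service 118; fixed 64; total 182.
{F1, F2, F3, F4}: service 118 + fixed 86 = 204
{F2, F3, F4, F5}: service 118 + fixed 90 = 208
{F1, F2, F3, F4, F5}: service 118 + fixed 112 = 230
No other subset beats 182.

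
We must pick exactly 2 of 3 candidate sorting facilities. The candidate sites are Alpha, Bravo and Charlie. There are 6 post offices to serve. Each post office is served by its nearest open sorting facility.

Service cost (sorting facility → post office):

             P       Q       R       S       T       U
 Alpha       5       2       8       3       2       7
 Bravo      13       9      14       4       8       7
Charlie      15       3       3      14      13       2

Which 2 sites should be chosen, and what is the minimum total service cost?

With exactly 2 open, each post office uses its cheapest among the chosen.
{Alpha, Charlie}: P→Alpha 5, Q→Alpha 2, R→Charlie 3, S→Alpha 3, T→Alpha 2, U→Charlie 2. Service cost 17.
{Alpha, Bravo}: service cost 27
{Bravo, Charlie}: service cost 33
Among all 3 size-2 choices, {Alpha, Charlie} is lowest.

Choose Alpha and Charlie; total service cost 17.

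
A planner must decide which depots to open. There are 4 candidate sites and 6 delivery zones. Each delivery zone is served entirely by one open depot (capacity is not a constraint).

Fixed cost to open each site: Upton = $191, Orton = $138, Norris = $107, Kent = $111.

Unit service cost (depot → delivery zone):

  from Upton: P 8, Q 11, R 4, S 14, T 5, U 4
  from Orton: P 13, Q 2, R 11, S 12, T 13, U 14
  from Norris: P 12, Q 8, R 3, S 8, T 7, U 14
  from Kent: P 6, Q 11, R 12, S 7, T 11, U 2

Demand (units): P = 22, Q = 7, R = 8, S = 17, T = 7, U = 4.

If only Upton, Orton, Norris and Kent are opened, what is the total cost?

Each delivery zone is assigned to its cheapest site among the open ones.
{Upton, Orton, Norris, Kent}: P→Kent 6·22=132, Q→Orton 2·7=14, R→Norris 3·8=24, S→Kent 7·17=119, T→Upton 5·7=35, U→Kent 2·4=8. Service 332; fixed 547; total 879.

Total cost: 879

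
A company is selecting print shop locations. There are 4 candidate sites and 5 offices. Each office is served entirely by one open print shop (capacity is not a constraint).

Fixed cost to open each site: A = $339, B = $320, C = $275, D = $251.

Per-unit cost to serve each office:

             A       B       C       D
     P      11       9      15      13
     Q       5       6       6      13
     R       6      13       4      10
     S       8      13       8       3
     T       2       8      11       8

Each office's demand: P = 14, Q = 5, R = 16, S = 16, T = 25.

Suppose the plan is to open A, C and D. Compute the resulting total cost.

Each office is assigned to its cheapest site among the open ones.
{A, C, D}: P→A 11·14=154, Q→A 5·5=25, R→C 4·16=64, S→D 3·16=48, T→A 2·25=50. Service 341; fixed 865; total 1206.

Total cost: 1206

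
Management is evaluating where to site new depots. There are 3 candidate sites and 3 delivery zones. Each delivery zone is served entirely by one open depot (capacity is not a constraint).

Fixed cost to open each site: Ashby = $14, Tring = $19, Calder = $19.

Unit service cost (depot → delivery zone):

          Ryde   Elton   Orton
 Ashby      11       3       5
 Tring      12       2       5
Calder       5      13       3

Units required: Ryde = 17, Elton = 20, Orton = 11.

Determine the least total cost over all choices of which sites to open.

Minimum total cost: 196

For any fixed open set, each delivery zone goes to its cheapest open site; total = fixed + service.
{Tring, Calder}: Ryde→Calder 5·17=85, Elton→Tring 2·20=40, Orton→Calder 3·11=33. Service 158; fixed 38; total 196.
{Ashby, Tring, Calder}: service 158 + fixed 52 = 210
{Ashby, Calder}: service 178 + fixed 33 = 211
{Ashby}: service 302 + fixed 14 = 316
(All 7 nonempty subsets were checked; Tring and Calder is lowest.)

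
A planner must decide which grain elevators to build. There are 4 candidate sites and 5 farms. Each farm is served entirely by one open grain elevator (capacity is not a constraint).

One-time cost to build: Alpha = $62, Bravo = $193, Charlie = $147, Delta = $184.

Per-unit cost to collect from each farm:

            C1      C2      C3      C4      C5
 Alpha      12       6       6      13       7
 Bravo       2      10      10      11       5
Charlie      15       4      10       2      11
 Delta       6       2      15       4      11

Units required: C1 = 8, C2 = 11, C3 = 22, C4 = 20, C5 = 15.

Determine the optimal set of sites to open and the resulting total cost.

Open Alpha and Charlie; minimum total cost 626.

For any fixed open set, each farm goes to its cheapest open site; total = fixed + service.
{Alpha, Charlie}: C1→Alpha 12·8=96, C2→Charlie 4·11=44, C3→Alpha 6·22=132, C4→Charlie 2·20=40, C5→Alpha 7·15=105. Service 417; fixed 209; total 626.
{Alpha, Delta}: C1→Delta 6·8=48, C2→Delta 2·11=22, C3→Alpha 6·22=132, C4→Delta 4·20=80, C5→Alpha 7·15=105. Service 387; fixed 246; total 633.
{Alpha, Bravo, Charlie}: C1→Bravo 2·8=16, C2→Charlie 4·11=44, C3→Alpha 6·22=132, C4→Charlie 2·20=40, C5→Bravo 5·15=75. Service 307; fixed 402; total 709.
{Alpha, Bravo, Charlie, Delta}: service 285 + fixed 586 = 871
No other subset beats 626.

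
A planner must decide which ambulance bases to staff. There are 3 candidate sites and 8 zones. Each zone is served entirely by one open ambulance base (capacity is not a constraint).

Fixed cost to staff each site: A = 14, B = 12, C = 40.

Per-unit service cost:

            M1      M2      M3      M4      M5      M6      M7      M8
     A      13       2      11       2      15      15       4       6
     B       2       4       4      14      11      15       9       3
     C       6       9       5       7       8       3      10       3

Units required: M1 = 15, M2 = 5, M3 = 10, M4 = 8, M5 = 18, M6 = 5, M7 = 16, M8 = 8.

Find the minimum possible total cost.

For any fixed open set, each zone goes to its cheapest open site; total = fixed + service.
{A, B, C}: M1→B 2·15=30, M2→A 2·5=10, M3→B 4·10=40, M4→A 2·8=16, M5→C 8·18=144, M6→C 3·5=15, M7→A 4·16=64, M8→B 3·8=24. Service 343; fixed 66; total 409.
{A, C}: service 413 + fixed 54 = 467
{A, B}: M1→B 2·15=30, M2→A 2·5=10, M3→B 4·10=40, M4→A 2·8=16, M5→B 11·18=198, M6→A 15·5=75, M7→A 4·16=64, M8→B 3·8=24. Service 457; fixed 26; total 483.
{B}: service 643 + fixed 12 = 655
(All 7 nonempty subsets were checked; A, B and C is lowest.)

Minimum total cost: 409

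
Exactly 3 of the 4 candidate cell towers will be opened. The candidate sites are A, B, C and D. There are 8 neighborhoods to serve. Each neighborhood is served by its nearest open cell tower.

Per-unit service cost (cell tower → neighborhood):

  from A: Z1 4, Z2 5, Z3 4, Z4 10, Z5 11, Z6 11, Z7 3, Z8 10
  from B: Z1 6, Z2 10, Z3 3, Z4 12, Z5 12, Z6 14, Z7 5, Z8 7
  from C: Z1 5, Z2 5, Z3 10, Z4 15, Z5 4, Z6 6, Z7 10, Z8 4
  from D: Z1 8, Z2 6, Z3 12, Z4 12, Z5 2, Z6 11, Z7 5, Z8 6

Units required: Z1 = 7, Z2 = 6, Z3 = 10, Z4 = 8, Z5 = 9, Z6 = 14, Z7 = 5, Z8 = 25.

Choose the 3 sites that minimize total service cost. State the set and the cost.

Choose A, C and D; total service cost 395.

With exactly 3 open, each neighborhood uses its cheapest among the chosen.
{A, C, D}: Z1→A 4·7=28, Z2→A 5·6=30, Z3→A 4·10=40, Z4→A 10·8=80, Z5→D 2·9=18, Z6→C 6·14=84, Z7→A 3·5=15, Z8→C 4·25=100. Service cost 395.
{A, B, C}: service cost 403
{B, C, D}: service cost 418
Among all 4 size-3 choices, {A, C, D} is lowest.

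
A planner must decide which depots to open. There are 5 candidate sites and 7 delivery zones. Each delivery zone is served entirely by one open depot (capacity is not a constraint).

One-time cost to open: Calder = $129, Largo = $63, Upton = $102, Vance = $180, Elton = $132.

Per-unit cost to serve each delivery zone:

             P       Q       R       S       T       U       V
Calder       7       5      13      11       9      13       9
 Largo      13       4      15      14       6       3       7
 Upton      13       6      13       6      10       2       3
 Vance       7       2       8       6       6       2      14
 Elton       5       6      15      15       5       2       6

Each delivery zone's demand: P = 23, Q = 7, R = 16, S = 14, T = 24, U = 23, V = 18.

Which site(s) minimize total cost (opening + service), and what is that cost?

For any fixed open set, each delivery zone goes to its cheapest open site; total = fixed + service.
{Upton, Elton}: P→Elton 5·23=115, Q→Upton 6·7=42, R→Upton 13·16=208, S→Upton 6·14=84, T→Elton 5·24=120, U→Upton 2·23=46, V→Upton 3·18=54. Service 669; fixed 234; total 903.
{Upton, Vance}: service 631 + fixed 282 = 913
{Vance, Elton}: P→Elton 5·23=115, Q→Vance 2·7=14, R→Vance 8·16=128, S→Vance 6·14=84, T→Elton 5·24=120, U→Vance 2·23=46, V→Elton 6·18=108. Service 615; fixed 312; total 927.
{Calder, Largo, Upton, Vance, Elton}: P→Elton 5·23=115, Q→Vance 2·7=14, R→Vance 8·16=128, S→Upton 6·14=84, T→Elton 5·24=120, U→Upton 2·23=46, V→Upton 3·18=54. Service 561; fixed 606; total 1167.
No other subset beats 903.

Open Upton and Elton; minimum total cost 903.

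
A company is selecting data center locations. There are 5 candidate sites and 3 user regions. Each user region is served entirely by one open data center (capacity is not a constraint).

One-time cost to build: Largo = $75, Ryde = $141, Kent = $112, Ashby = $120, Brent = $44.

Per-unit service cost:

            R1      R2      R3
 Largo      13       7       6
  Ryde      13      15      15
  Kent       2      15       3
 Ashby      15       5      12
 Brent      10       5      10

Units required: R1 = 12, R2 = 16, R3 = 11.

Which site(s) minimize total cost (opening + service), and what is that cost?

Open Kent and Brent; minimum total cost 293.

For any fixed open set, each user region goes to its cheapest open site; total = fixed + service.
{Kent, Brent}: R1→Kent 2·12=24, R2→Brent 5·16=80, R3→Kent 3·11=33. Service 137; fixed 156; total 293.
{Brent}: R1→Brent 10·12=120, R2→Brent 5·16=80, R3→Brent 10·11=110. Service 310; fixed 44; total 354.
{Largo, Kent}: R1→Kent 2·12=24, R2→Largo 7·16=112, R3→Kent 3·11=33. Service 169; fixed 187; total 356.
{Largo, Ryde, Kent, Ashby, Brent}: R1→Kent 2·12=24, R2→Ashby 5·16=80, R3→Kent 3·11=33. Service 137; fixed 492; total 629.
No other subset beats 293.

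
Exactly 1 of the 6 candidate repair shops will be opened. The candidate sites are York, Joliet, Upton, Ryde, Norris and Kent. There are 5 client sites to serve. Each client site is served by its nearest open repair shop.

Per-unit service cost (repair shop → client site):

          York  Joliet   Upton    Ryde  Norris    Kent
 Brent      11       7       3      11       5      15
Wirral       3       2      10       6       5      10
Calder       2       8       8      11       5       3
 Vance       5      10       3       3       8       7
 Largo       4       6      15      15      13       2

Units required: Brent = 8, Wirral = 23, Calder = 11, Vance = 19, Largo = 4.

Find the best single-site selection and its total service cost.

Choose York only; total service cost 290.

With exactly 1 open, each client site uses its cheapest among the chosen.
{York}: Brent→York 11·8=88, Wirral→York 3·23=69, Calder→York 2·11=22, Vance→York 5·19=95, Largo→York 4·4=16. Service cost 290.
{Joliet}: service cost 404
{Norris}: service cost 414
Among all 6 size-1 choices, {York} is lowest.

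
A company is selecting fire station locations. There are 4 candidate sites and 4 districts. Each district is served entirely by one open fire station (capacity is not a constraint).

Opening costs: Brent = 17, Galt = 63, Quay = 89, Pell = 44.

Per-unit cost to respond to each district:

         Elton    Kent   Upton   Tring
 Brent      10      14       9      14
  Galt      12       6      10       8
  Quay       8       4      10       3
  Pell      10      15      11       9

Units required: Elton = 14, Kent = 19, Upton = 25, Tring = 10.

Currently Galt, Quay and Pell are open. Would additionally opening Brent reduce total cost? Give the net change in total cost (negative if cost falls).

Current service cost with {Galt, Quay, Pell}: 468.
Adding Brent: each district re-picks its cheapest; new service cost 443, saving 25.
Extra fixed cost: 17. Net change = 17 − 25 = -8.
(Totals: 664 → 656.)

Yes — net change −8 (cost falls by 8).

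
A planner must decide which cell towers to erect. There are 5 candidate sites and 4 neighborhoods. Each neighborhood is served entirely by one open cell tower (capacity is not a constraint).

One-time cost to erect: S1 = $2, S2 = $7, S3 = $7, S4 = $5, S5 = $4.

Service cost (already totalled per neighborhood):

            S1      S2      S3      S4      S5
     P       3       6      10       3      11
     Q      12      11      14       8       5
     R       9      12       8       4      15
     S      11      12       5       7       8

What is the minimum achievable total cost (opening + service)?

Minimum total cost: 27

For any fixed open set, each neighborhood goes to its cheapest open site; total = fixed + service.
{S4}: P→S4 3, Q→S4 8, R→S4 4, S→S4 7. Service 22; fixed 5; total 27.
{S4, S5}: service 19 + fixed 9 = 28
{S1, S4}: service 22 + fixed 7 = 29
{S1, S2, S3, S4, S5}: P→S1 3, Q→S5 5, R→S4 4, S→S3 5. Service 17; fixed 25; total 42.
No other subset beats 27.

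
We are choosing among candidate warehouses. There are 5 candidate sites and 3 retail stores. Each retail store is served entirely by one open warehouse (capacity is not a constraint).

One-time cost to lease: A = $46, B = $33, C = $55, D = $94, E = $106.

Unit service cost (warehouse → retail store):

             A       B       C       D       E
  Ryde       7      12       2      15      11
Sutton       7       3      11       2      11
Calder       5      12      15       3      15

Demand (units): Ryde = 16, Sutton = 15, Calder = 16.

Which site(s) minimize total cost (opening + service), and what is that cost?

Open C and D; minimum total cost 259.

For any fixed open set, each retail store goes to its cheapest open site; total = fixed + service.
{C, D}: Ryde→C 2·16=32, Sutton→D 2·15=30, Calder→D 3·16=48. Service 110; fixed 149; total 259.
{A, B, C}: service 157 + fixed 134 = 291
{B, C, D}: Ryde→C 2·16=32, Sutton→D 2·15=30, Calder→D 3·16=48. Service 110; fixed 182; total 292.
{A, B, C, D, E}: service 110 + fixed 334 = 444
No other subset beats 259.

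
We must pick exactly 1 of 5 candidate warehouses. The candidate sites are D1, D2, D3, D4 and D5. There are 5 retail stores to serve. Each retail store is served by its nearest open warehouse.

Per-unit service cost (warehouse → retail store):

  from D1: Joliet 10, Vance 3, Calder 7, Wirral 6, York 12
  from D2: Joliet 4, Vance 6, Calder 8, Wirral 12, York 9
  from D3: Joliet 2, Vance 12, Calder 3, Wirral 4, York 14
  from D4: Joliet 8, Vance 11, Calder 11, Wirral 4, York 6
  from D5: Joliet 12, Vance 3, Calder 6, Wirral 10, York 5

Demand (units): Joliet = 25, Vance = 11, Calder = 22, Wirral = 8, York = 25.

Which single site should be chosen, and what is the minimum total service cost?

With exactly 1 open, each retail store uses its cheapest among the chosen.
{D3}: Joliet→D3 2·25=50, Vance→D3 12·11=132, Calder→D3 3·22=66, Wirral→D3 4·8=32, York→D3 14·25=350. Service cost 630.
{D2}: service cost 663
{D5}: service cost 670
Among all 5 size-1 choices, {D3} is lowest.

Choose D3 only; total service cost 630.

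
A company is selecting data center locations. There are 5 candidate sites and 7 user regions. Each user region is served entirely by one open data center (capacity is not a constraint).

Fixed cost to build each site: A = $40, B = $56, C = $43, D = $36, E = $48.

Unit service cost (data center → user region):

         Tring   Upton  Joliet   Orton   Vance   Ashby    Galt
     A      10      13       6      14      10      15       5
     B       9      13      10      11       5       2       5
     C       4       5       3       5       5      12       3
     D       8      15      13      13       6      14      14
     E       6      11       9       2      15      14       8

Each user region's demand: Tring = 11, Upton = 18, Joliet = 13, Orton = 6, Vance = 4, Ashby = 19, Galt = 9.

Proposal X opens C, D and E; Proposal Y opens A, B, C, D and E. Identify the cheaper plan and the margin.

Proposal Y is cheaper by 94.

Proposal X: {C, D, E}: Tring→C 4·11=44, Upton→C 5·18=90, Joliet→C 3·13=39, Orton→E 2·6=12, Vance→C 5·4=20, Ashby→C 12·19=228, Galt→C 3·9=27. Service 460; fixed 127; total 587.
Proposal Y: {A, B, C, D, E}: Tring→C 4·11=44, Upton→C 5·18=90, Joliet→C 3·13=39, Orton→E 2·6=12, Vance→B 5·4=20, Ashby→B 2·19=38, Galt→C 3·9=27. Service 270; fixed 223; total 493.
Difference: |587 − 493| = 94.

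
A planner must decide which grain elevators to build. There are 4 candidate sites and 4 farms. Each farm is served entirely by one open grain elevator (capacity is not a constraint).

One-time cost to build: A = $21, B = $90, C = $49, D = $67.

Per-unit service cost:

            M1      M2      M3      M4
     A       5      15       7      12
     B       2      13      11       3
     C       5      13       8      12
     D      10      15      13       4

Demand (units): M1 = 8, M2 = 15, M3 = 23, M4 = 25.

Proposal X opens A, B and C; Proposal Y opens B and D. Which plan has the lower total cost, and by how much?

Proposal X is cheaper by 89.

Proposal X: {A, B, C}: M1→B 2·8=16, M2→B 13·15=195, M3→A 7·23=161, M4→B 3·25=75. Service 447; fixed 160; total 607.
Proposal Y: {B, D}: M1→B 2·8=16, M2→B 13·15=195, M3→B 11·23=253, M4→B 3·25=75. Service 539; fixed 157; total 696.
Difference: |607 − 696| = 89.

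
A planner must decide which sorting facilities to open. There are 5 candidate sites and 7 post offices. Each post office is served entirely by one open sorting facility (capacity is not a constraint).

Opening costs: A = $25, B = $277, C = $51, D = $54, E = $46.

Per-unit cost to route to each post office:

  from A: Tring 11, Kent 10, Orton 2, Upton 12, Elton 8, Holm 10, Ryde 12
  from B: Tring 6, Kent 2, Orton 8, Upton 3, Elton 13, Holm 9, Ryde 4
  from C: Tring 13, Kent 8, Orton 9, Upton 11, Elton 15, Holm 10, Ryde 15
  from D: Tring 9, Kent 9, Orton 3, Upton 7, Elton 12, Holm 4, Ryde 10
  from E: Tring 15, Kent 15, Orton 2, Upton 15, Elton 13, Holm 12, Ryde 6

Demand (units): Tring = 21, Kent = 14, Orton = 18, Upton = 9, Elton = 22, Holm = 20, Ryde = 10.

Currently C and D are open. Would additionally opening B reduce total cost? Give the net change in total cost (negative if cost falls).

No — net change +34 (cost rises by 34).

Current service cost with {C, D}: 862.
Adding B: each post office re-picks its cheapest; new service cost 619, saving 243.
Extra fixed cost: 277. Net change = 277 − 243 = 34.
(Totals: 967 → 1001.)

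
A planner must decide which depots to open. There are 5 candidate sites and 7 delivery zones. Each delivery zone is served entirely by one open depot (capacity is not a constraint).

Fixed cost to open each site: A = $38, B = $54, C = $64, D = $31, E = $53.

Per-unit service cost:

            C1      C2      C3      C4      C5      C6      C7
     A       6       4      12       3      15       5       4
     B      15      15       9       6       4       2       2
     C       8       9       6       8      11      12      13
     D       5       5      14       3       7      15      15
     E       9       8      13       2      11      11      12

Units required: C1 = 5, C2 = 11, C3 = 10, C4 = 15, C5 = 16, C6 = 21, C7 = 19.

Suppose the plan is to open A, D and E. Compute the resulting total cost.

Each delivery zone is assigned to its cheapest site among the open ones.
{A, D, E}: C1→D 5·5=25, C2→A 4·11=44, C3→A 12·10=120, C4→E 2·15=30, C5→D 7·16=112, C6→A 5·21=105, C7→A 4·19=76. Service 512; fixed 122; total 634.

Total cost: 634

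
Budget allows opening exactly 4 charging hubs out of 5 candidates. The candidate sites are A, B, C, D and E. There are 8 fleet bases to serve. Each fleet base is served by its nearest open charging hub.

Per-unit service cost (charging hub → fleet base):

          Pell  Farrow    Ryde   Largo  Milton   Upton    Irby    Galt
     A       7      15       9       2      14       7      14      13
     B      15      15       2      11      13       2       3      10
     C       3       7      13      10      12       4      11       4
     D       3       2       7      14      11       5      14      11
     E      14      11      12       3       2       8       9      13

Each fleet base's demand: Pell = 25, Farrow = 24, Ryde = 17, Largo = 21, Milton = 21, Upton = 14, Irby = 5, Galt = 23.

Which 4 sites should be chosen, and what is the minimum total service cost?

With exactly 4 open, each fleet base uses its cheapest among the chosen.
{B, C, D, E}: Pell→C 3·25=75, Farrow→D 2·24=48, Ryde→B 2·17=34, Largo→E 3·21=63, Milton→E 2·21=42, Upton→B 2·14=28, Irby→B 3·5=15, Galt→C 4·23=92. Service cost 397.
{A, B, C, E}: service cost 496
{A, B, D, E}: service cost 514
Among all 5 size-4 choices, {B, C, D, E} is lowest.

Choose B, C, D and E; total service cost 397.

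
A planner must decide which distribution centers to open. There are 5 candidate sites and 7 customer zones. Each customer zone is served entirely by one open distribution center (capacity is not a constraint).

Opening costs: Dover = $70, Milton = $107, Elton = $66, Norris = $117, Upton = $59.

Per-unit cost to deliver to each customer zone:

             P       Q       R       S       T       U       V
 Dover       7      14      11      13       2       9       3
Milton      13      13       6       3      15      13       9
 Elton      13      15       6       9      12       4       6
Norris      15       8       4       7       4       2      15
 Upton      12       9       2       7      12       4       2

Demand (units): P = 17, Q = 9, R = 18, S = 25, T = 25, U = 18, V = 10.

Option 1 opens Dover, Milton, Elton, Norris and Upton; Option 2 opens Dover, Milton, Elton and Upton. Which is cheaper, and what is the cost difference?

Option 1: {Dover, Milton, Elton, Norris, Upton}: P→Dover 7·17=119, Q→Norris 8·9=72, R→Upton 2·18=36, S→Milton 3·25=75, T→Dover 2·25=50, U→Norris 2·18=36, V→Upton 2·10=20. Service 408; fixed 419; total 827.
Option 2: {Dover, Milton, Elton, Upton}: P→Dover 7·17=119, Q→Upton 9·9=81, R→Upton 2·18=36, S→Milton 3·25=75, T→Dover 2·25=50, U→Elton 4·18=72, V→Upton 2·10=20. Service 453; fixed 302; total 755.
Difference: |827 − 755| = 72.

Option 2 is cheaper by 72.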